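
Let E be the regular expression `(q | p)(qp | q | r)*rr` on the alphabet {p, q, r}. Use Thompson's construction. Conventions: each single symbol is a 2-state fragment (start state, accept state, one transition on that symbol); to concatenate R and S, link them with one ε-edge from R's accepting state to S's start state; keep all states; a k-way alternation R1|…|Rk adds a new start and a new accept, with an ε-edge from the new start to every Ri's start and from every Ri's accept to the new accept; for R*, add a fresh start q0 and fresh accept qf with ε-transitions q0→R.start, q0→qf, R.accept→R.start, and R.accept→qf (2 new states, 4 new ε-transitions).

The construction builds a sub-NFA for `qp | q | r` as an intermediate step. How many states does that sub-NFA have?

Fragment for `qp | q | r`:
Each of the 4 symbol leaves contributes a 2-state fragment.
  qp → 4 states
  qp | q | r → 10 states

10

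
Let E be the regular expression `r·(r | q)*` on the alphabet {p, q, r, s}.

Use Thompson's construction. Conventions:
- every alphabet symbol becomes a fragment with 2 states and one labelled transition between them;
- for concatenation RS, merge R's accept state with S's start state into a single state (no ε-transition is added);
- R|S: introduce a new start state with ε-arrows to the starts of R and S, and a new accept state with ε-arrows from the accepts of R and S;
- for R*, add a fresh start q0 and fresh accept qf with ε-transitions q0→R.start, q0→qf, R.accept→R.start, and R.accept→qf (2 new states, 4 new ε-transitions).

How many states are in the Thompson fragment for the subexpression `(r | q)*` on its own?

8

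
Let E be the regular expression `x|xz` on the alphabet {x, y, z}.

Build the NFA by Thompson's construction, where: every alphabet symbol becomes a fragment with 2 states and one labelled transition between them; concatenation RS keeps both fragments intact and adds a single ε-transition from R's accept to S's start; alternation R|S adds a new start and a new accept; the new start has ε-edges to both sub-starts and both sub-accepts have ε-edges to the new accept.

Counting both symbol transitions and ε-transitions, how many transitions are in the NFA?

8

Per subexpression:
Each of the 3 symbol leaves contributes 1 transition (1 symbol, 0 ε).
  xz → 3 transitions (2 symbol, 1 ε)
  x|xz → 8 transitions (3 symbol, 5 ε)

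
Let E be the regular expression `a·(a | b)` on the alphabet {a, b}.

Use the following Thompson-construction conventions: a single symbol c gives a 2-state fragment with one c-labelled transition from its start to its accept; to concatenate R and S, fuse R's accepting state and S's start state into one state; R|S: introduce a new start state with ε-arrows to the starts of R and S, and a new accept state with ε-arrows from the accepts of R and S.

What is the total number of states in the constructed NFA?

7

Per subexpression:
Each of the 3 symbol leaves contributes a 2-state fragment.
  a | b → 6 states
  a·(a | b) → 7 states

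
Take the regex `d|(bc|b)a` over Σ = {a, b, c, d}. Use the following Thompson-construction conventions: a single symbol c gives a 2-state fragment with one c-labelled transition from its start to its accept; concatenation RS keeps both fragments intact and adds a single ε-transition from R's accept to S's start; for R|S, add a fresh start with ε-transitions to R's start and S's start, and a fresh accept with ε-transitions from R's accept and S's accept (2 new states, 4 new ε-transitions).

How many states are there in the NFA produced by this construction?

14

Recursing over subexpressions:
Each of the 5 symbol leaves contributes a 2-state fragment.
  bc : 4 states
  bc|b : 8 states
  (bc|b)a : 10 states
  d|(bc|b)a : 14 states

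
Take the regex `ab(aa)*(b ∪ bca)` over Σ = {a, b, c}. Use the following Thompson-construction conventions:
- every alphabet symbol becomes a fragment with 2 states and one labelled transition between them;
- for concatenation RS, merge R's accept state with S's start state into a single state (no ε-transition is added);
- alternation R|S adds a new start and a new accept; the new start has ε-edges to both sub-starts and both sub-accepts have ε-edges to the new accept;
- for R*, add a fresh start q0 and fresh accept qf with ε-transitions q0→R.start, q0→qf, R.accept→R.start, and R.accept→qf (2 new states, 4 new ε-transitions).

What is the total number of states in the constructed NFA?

14

Bottom-up over the parse tree:
Each of the 8 symbol leaves contributes a 2-state fragment.
  aa = 3 states
  (aa)* = 5 states
  bca = 4 states
  b ∪ bca = 8 states
  ab(aa)*(b ∪ bca) = 14 states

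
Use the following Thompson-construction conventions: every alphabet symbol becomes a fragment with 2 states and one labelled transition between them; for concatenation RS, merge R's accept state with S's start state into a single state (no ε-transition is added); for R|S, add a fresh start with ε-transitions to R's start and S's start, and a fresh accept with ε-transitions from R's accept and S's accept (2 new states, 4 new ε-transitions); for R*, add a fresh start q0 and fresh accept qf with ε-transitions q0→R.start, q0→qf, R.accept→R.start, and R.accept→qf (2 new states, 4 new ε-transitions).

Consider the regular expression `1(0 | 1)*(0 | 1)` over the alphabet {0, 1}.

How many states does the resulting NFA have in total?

14

Per subexpression:
Each of the 5 symbol leaves contributes a 2-state fragment.
  0 | 1 — 6 states
  (0 | 1)* — 8 states
  0 | 1 — 6 states
  1(0 | 1)*(0 | 1) — 14 states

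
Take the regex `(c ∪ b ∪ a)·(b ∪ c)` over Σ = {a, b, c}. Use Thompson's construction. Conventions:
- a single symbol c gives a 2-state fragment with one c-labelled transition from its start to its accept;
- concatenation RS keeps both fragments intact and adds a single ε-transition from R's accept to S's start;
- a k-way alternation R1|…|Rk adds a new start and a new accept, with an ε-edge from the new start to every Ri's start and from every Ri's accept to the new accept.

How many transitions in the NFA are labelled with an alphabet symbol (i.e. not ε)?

Recursing over subexpressions:
Each of the 5 symbol leaves contributes exactly 1 symbol transition.
  c ∪ b ∪ a → 3 symbol transitions
  b ∪ c → 2 symbol transitions
  (c ∪ b ∪ a)·(b ∪ c) → 5 symbol transitions

5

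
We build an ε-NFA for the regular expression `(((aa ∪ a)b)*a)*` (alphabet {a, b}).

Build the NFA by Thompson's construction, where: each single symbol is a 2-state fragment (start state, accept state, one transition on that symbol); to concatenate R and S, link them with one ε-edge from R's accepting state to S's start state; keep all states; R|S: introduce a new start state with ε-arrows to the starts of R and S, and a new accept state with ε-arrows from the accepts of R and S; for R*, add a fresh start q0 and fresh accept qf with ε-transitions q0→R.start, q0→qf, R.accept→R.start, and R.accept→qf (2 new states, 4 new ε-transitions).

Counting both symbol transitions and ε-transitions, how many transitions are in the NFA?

Bottom-up over the parse tree:
Each of the 5 symbol leaves contributes 1 transition (1 symbol, 0 ε).
  aa = 3 transitions (2 symbol, 1 ε)
  aa ∪ a = 8 transitions (3 symbol, 5 ε)
  (aa ∪ a)b = 10 transitions (4 symbol, 6 ε)
  ((aa ∪ a)b)* = 14 transitions (4 symbol, 10 ε)
  ((aa ∪ a)b)*a = 16 transitions (5 symbol, 11 ε)
  (((aa ∪ a)b)*a)* = 20 transitions (5 symbol, 15 ε)

20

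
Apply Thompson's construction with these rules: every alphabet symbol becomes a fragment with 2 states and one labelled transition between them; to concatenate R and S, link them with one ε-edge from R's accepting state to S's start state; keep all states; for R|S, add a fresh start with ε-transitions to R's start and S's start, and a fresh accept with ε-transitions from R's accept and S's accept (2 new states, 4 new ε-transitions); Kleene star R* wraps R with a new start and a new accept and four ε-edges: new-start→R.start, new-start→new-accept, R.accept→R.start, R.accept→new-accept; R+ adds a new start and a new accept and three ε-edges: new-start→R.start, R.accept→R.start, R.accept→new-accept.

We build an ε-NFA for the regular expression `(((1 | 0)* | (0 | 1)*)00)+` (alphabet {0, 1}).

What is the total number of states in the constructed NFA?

24

By structural recursion:
Each of the 6 symbol leaves contributes a 2-state fragment.
  1 | 0 : 6 states
  (1 | 0)* : 8 states
  0 | 1 : 6 states
  (0 | 1)* : 8 states
  (1 | 0)* | (0 | 1)* : 18 states
  ((1 | 0)* | (0 | 1)*)00 : 22 states
  (((1 | 0)* | (0 | 1)*)00)+ : 24 states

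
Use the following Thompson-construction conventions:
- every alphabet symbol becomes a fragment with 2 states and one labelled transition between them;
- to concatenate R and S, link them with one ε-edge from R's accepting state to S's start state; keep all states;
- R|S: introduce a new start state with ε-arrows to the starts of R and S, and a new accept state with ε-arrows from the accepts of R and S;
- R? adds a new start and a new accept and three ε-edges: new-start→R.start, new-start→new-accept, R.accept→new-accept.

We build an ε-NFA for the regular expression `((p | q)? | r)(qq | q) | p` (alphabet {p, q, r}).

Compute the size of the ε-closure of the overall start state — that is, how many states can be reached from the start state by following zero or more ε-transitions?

13

Work bottom-up. For each fragment F, track |ε-closure(F.start)| and whether F's accept lies in that closure (i.e. whether F accepts ε). A single-symbol fragment has closure size 1 and does not accept ε.
  p | q : new start ε-reaches every alternative's start; none of them accept ε, so the new accept is not reached: C = 1 + 1 + 1 = 3
  (p | q)? : C = 1 (new start) + 3 (body) + 1 (new accept, via ε) = 5
  (p | q)? | r : new start ε-reaches every alternative's start; at least one alternative accepts ε, so the union's new accept is reached too: C = 1 + 5 + 1 + 1 = 8
  qq : same as the first factor's closure: C = 1
  qq | q : C = 1 + 1 + 1 = 3 (the new accept is not ε-reachable since no branch accepts ε)
  ((p | q)? | r)(qq | q) : C = 8 + 3 = 11 (closure spills across the concat boundary because the left factor accepts ε)
  ((p | q)? | r)(qq | q) | p : C = 1 + 11 + 1 = 13 (the new accept is not ε-reachable since no branch accepts ε)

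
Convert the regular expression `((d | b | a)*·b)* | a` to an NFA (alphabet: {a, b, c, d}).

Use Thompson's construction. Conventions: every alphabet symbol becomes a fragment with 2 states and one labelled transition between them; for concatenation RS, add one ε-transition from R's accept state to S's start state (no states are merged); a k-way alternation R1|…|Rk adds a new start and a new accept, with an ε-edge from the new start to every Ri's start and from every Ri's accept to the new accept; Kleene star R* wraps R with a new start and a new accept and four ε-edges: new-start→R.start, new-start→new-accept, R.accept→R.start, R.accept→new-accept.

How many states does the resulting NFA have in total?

18

By structural recursion:
Each of the 5 symbol leaves contributes a 2-state fragment.
  d | b | a = 8 states
  (d | b | a)* = 10 states
  (d | b | a)*·b = 12 states
  ((d | b | a)*·b)* = 14 states
  ((d | b | a)*·b)* | a = 18 states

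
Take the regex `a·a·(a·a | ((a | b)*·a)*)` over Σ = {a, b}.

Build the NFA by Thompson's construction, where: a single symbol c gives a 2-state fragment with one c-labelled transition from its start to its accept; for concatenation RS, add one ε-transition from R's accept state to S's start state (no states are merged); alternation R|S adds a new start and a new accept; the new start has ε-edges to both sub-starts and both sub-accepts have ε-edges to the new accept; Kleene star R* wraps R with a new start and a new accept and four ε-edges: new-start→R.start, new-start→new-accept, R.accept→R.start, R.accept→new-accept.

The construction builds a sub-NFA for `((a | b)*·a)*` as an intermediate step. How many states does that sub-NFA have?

12

Fragment for `((a | b)*·a)*`:
Each of the 3 symbol leaves contributes a 2-state fragment.
  a | b → 6 states
  (a | b)* → 8 states
  (a | b)*·a → 10 states
  ((a | b)*·a)* → 12 states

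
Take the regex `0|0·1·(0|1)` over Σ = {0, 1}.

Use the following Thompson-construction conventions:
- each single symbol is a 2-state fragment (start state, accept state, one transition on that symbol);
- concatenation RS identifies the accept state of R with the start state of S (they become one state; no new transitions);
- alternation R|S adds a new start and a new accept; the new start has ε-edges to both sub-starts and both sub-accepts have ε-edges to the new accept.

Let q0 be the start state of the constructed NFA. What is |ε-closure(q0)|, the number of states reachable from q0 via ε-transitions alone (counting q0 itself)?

Work bottom-up. For each fragment F, track |ε-closure(F.start)| and whether F's accept lies in that closure (i.e. whether F accepts ε). A single-symbol fragment has closure size 1 and does not accept ε.
  0|1 — |ε-closure| = 1 + 1 + 1 = 3 (the new accept is not ε-reachable since no branch accepts ε)
  0·1·(0|1) — same as the first factor's closure: |ε-closure| = 1
  0|0·1·(0|1) — |ε-closure| = 1 + 1 + 1 = 3 (the new accept is not ε-reachable since no branch accepts ε)

3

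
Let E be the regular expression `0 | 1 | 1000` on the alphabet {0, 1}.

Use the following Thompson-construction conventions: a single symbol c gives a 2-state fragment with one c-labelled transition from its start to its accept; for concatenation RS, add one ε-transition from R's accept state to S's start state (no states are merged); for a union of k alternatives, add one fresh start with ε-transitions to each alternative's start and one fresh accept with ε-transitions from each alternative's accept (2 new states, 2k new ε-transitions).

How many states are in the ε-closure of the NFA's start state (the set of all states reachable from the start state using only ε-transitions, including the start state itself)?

4

Let C(F) = |ε-closure(F.start)| within fragment F, and note whether F accepts ε. Symbol fragments have C = 1 and do not accept ε. Then:
  1000 → |ε-closure| equals the left operand's closure size = 1 (its accept is not ε-reachable, so the closure stops there)
  0 | 1 | 1000 → |ε-closure| = 1 + 1 + 1 + 1 = 4 (the new accept is not ε-reachable since no branch accepts ε)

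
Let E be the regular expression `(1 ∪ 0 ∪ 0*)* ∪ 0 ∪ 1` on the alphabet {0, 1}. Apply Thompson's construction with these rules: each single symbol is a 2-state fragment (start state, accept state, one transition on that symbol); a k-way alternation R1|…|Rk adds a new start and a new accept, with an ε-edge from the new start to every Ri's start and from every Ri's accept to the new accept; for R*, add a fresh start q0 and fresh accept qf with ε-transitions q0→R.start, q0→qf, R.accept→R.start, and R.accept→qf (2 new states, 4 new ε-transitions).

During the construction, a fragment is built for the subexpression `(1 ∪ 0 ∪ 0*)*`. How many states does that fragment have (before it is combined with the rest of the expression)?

Fragment for `(1 ∪ 0 ∪ 0*)*`:
Each of the 3 symbol leaves contributes a 2-state fragment.
  0* — 4 states
  1 ∪ 0 ∪ 0* — 10 states
  (1 ∪ 0 ∪ 0*)* — 12 states

12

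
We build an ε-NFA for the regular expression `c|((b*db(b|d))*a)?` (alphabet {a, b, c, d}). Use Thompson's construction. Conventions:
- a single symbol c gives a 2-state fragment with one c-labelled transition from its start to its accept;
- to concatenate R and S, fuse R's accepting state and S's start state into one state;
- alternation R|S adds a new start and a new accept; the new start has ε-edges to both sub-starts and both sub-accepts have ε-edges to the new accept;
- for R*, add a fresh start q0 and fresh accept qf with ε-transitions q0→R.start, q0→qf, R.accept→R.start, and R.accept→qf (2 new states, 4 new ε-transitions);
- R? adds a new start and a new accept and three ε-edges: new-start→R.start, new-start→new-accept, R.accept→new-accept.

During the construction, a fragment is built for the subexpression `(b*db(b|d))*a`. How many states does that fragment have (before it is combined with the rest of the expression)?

Fragment for `(b*db(b|d))*a`:
Each of the 6 symbol leaves contributes a 2-state fragment.
  b* = 4 states
  b|d = 6 states
  b*db(b|d) = 11 states
  (b*db(b|d))* = 13 states
  (b*db(b|d))*a = 14 states

14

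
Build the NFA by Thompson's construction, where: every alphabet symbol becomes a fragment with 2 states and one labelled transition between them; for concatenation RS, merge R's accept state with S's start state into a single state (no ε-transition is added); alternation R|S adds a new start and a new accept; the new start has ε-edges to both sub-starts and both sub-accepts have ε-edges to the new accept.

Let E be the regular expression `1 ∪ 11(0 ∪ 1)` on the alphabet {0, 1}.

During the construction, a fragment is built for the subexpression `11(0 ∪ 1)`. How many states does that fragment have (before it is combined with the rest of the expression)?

8

Fragment for `11(0 ∪ 1)`:
Each of the 4 symbol leaves contributes a 2-state fragment.
  0 ∪ 1 → 6 states
  11(0 ∪ 1) → 8 states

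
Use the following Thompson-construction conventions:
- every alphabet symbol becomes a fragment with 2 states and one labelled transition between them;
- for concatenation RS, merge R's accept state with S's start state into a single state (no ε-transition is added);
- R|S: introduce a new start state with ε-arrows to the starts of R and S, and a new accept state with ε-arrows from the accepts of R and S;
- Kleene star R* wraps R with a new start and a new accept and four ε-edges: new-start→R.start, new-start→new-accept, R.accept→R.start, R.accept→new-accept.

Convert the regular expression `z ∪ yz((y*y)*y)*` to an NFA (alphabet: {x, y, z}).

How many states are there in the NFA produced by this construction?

16

Per subexpression:
Each of the 6 symbol leaves contributes a 2-state fragment.
  y* → 4 states
  y*y → 5 states
  (y*y)* → 7 states
  (y*y)*y → 8 states
  ((y*y)*y)* → 10 states
  yz((y*y)*y)* → 12 states
  z ∪ yz((y*y)*y)* → 16 states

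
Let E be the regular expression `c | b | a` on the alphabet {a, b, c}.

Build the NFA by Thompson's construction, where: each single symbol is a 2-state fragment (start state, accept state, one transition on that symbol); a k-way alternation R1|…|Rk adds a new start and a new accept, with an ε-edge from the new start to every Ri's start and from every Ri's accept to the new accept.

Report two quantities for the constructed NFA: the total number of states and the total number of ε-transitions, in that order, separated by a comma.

Building bottom-up:
Each of the 3 symbol leaves contributes 2 states and 0 ε-transitions.
  c | b | a = 8 states, 6 ε-transitions

8, 6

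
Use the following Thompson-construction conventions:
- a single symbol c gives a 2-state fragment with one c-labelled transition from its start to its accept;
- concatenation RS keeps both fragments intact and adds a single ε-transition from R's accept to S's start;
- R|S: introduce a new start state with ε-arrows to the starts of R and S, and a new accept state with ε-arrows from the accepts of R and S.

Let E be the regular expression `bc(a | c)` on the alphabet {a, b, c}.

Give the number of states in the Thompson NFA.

Building bottom-up:
Each of the 4 symbol leaves contributes a 2-state fragment.
  a | c → 6 states
  bc(a | c) → 10 states

10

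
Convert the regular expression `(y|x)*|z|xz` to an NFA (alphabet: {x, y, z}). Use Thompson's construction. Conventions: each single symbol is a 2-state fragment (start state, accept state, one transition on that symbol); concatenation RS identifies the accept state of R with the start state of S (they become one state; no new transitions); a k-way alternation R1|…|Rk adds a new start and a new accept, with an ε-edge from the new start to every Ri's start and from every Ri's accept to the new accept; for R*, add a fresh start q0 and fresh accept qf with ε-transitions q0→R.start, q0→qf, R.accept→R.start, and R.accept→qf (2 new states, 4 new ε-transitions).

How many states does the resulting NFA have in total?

15

By structural recursion:
Each of the 5 symbol leaves contributes a 2-state fragment.
  y|x — 6 states
  (y|x)* — 8 states
  xz — 3 states
  (y|x)*|z|xz — 15 states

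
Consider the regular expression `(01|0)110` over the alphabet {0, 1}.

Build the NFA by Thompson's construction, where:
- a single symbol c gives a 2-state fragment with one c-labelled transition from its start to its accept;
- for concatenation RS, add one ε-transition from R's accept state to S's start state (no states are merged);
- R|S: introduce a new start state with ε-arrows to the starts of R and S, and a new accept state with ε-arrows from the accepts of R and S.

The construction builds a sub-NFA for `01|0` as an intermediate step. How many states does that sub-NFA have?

8

Fragment for `01|0`:
Each of the 3 symbol leaves contributes a 2-state fragment.
  01 — 4 states
  01|0 — 8 states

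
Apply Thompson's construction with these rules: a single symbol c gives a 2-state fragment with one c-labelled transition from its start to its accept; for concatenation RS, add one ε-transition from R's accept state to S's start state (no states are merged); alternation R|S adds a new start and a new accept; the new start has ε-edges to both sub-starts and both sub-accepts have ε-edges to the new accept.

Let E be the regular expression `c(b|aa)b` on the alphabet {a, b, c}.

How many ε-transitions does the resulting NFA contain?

7

By structural recursion:
Each of the 5 symbol leaves contributes 0 ε-transitions.
  aa — 1 ε-transition
  b|aa — 5 ε-transitions
  c(b|aa)b — 7 ε-transitions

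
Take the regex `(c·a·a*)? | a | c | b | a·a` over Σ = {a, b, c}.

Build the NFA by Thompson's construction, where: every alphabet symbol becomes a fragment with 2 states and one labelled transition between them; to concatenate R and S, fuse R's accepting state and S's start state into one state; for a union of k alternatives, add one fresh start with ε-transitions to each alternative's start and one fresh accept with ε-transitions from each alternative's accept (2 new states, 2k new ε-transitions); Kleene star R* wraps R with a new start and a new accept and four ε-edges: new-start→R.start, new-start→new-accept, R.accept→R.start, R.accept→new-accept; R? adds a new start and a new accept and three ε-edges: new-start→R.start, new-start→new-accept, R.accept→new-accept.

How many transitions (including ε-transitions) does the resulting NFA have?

25

Recursing over subexpressions:
Each of the 8 symbol leaves contributes 1 transition (1 symbol, 0 ε).
  a* : 5 transitions (1 symbol, 4 ε)
  c·a·a* : 7 transitions (3 symbol, 4 ε)
  (c·a·a*)? : 10 transitions (3 symbol, 7 ε)
  a·a : 2 transitions (2 symbol, 0 ε)
  (c·a·a*)? | a | c | b | a·a : 25 transitions (8 symbol, 17 ε)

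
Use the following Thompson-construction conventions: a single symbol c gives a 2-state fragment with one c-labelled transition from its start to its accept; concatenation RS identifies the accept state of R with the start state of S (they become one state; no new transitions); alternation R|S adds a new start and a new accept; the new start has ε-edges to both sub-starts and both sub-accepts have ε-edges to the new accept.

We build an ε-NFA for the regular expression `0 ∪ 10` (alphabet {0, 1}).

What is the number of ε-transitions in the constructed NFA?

4

Bottom-up over the parse tree:
Each of the 3 symbol leaves contributes 0 ε-transitions.
  10 — 0 ε-transitions
  0 ∪ 10 — 4 ε-transitions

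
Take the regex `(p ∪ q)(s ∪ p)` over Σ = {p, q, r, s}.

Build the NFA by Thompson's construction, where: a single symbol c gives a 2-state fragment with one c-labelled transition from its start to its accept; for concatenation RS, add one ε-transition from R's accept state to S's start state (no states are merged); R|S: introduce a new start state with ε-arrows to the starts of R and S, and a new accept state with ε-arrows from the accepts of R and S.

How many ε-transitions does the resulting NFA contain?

Recursing over subexpressions:
Each of the 4 symbol leaves contributes 0 ε-transitions.
  p ∪ q — 4 ε-transitions
  s ∪ p — 4 ε-transitions
  (p ∪ q)(s ∪ p) — 9 ε-transitions

9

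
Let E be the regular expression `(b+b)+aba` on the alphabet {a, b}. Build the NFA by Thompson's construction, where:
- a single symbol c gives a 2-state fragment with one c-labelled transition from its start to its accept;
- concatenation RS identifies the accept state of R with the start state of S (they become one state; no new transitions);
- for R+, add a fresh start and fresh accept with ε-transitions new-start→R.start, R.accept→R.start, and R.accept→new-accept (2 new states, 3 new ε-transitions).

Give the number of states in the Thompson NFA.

10

By structural recursion:
Each of the 5 symbol leaves contributes a 2-state fragment.
  b+ = 4 states
  b+b = 5 states
  (b+b)+ = 7 states
  (b+b)+aba = 10 states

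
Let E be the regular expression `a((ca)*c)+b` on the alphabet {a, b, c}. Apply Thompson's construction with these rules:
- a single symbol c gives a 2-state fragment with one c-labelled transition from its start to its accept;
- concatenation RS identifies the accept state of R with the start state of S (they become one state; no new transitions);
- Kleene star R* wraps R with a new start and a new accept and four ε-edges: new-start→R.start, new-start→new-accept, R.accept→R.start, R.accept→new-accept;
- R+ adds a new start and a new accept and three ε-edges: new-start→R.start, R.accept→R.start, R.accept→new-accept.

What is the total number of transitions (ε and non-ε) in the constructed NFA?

Bottom-up over the parse tree:
Each of the 5 symbol leaves contributes 1 transition (1 symbol, 0 ε).
  ca → 2 transitions (2 symbol, 0 ε)
  (ca)* → 6 transitions (2 symbol, 4 ε)
  (ca)*c → 7 transitions (3 symbol, 4 ε)
  ((ca)*c)+ → 10 transitions (3 symbol, 7 ε)
  a((ca)*c)+b → 12 transitions (5 symbol, 7 ε)

12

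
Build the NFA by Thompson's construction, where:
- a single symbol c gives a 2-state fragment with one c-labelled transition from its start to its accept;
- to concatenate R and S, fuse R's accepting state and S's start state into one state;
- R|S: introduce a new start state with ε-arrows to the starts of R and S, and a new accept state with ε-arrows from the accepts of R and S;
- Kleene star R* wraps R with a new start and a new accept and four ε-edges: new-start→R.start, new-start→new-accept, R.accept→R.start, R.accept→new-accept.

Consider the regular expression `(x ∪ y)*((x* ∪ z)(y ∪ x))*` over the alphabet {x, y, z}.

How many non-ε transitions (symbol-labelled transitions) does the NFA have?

Recursing over subexpressions:
Each of the 6 symbol leaves contributes exactly 1 symbol transition.
  x ∪ y — 2 symbol transitions
  (x ∪ y)* — 2 symbol transitions
  x* — 1 symbol transition
  x* ∪ z — 2 symbol transitions
  y ∪ x — 2 symbol transitions
  (x* ∪ z)(y ∪ x) — 4 symbol transitions
  ((x* ∪ z)(y ∪ x))* — 4 symbol transitions
  (x ∪ y)*((x* ∪ z)(y ∪ x))* — 6 symbol transitions

6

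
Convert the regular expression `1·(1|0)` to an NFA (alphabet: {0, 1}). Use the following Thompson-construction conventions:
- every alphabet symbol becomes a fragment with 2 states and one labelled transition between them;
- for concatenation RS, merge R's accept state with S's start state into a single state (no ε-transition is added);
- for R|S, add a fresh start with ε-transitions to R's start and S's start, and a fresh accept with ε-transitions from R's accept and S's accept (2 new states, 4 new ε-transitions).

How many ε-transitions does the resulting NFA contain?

By structural recursion:
Each of the 3 symbol leaves contributes 0 ε-transitions.
  1|0 = 4 ε-transitions
  1·(1|0) = 4 ε-transitions

4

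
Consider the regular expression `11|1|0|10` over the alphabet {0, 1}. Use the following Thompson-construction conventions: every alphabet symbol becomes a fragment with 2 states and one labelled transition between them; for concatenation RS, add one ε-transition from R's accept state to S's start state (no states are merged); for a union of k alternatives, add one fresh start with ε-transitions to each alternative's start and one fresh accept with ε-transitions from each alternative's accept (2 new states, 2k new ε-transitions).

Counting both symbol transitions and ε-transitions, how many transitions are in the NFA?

16

Bottom-up over the parse tree:
Each of the 6 symbol leaves contributes 1 transition (1 symbol, 0 ε).
  11 → 3 transitions (2 symbol, 1 ε)
  10 → 3 transitions (2 symbol, 1 ε)
  11|1|0|10 → 16 transitions (6 symbol, 10 ε)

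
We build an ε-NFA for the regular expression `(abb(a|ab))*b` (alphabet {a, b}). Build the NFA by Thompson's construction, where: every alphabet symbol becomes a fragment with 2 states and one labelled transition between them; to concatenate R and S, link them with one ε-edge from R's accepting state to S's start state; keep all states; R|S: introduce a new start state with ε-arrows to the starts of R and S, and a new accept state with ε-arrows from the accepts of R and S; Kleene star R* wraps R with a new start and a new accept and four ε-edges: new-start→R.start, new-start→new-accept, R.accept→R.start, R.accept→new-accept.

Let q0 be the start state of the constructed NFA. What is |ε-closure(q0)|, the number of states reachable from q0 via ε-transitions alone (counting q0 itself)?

Let C(F) = |ε-closure(F.start)| within fragment F, and note whether F accepts ε. Symbol fragments have C = 1 and do not accept ε. Then:
  ab → |ε-closure| equals the left operand's closure size = 1 (its accept is not ε-reachable, so the closure stops there)
  a|ab → new start ε-reaches every alternative's start; none of them accept ε, so the new accept is not reached: |ε-closure| = 1 + 1 + 1 = 3
  abb(a|ab) → |ε-closure| equals the left operand's closure size = 1 (its accept is not ε-reachable, so the closure stops there)
  (abb(a|ab))* → |ε-closure| = 1 (new start) + 1 (body) + 1 (new accept) = 3
  (abb(a|ab))*b → the left operand accepts ε, so the closure extends into the next operand (via the concat ε-link); |ε-closure| = 3 + 1 = 4

4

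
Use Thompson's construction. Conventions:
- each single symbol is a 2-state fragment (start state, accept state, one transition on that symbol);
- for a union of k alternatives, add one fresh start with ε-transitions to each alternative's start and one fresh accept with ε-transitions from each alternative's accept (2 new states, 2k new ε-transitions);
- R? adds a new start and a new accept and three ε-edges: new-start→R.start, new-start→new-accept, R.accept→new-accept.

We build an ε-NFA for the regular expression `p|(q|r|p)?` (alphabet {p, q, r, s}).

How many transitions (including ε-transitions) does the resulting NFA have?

Bottom-up over the parse tree:
Each of the 4 symbol leaves contributes 1 transition (1 symbol, 0 ε).
  q|r|p : 9 transitions (3 symbol, 6 ε)
  (q|r|p)? : 12 transitions (3 symbol, 9 ε)
  p|(q|r|p)? : 17 transitions (4 symbol, 13 ε)

17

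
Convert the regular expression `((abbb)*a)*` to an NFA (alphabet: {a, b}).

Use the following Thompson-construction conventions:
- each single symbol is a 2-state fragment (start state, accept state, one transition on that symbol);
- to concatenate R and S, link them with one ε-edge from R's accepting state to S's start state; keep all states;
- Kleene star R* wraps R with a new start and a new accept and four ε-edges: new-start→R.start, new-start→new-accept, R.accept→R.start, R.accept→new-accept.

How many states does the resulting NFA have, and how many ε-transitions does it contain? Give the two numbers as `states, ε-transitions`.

Building bottom-up:
Each of the 5 symbol leaves contributes 2 states and 0 ε-transitions.
  abbb — 8 states, 3 ε-transitions
  (abbb)* — 10 states, 7 ε-transitions
  (abbb)*a — 12 states, 8 ε-transitions
  ((abbb)*a)* — 14 states, 12 ε-transitions

14, 12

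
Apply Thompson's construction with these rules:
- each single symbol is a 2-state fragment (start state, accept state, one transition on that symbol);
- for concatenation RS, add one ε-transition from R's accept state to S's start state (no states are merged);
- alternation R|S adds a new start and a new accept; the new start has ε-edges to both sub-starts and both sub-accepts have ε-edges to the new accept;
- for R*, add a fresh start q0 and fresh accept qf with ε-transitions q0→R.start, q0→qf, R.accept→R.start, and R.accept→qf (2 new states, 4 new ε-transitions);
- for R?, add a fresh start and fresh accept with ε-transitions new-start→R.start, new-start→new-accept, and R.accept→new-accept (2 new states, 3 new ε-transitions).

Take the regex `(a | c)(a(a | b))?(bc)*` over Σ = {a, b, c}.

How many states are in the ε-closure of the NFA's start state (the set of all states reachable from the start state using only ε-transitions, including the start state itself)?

3

Work bottom-up. For each fragment F, track |ε-closure(F.start)| and whether F's accept lies in that closure (i.e. whether F accepts ε). A single-symbol fragment has closure size 1 and does not accept ε.
  a | c → new start ε-reaches every alternative's start; none of them accept ε, so the new accept is not reached: |closure| = 1 + 1 + 1 = 3
  a | b → |closure| = 1 + 1 + 1 = 3 (the new accept is not ε-reachable since no branch accepts ε)
  a(a | b) → |closure| equals the left operand's closure size = 1 (its accept is not ε-reachable, so the closure stops there)
  (a(a | b))? → |closure| = 1 (new start) + 1 (body) + 1 (new accept, via ε) = 3
  bc → same as the first factor's closure: |closure| = 1
  (bc)* → the star's fresh start ε-reaches both the body's start and the fresh accept: |closure| = 2 + 1 = 3
  (a | c)(a(a | b))?(bc)* → |closure| equals the left operand's closure size = 3 (its accept is not ε-reachable, so the closure stops there)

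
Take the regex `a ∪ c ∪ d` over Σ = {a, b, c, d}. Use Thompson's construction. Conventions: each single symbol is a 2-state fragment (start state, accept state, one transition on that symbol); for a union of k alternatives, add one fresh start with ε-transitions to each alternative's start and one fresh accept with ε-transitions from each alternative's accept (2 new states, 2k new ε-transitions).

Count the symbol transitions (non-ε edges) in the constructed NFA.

3

By structural recursion:
Each of the 3 symbol leaves contributes exactly 1 symbol transition.
  a ∪ c ∪ d → 3 symbol transitions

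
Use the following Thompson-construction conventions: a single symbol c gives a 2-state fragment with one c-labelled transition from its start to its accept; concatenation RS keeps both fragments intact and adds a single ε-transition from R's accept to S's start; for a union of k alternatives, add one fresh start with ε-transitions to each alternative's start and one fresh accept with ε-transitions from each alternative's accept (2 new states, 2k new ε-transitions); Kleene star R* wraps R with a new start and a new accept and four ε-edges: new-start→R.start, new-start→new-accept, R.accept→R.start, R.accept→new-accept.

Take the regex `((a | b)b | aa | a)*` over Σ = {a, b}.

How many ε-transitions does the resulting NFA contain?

16

Bottom-up over the parse tree:
Each of the 6 symbol leaves contributes 0 ε-transitions.
  a | b → 4 ε-transitions
  (a | b)b → 5 ε-transitions
  aa → 1 ε-transition
  (a | b)b | aa | a → 12 ε-transitions
  ((a | b)b | aa | a)* → 16 ε-transitions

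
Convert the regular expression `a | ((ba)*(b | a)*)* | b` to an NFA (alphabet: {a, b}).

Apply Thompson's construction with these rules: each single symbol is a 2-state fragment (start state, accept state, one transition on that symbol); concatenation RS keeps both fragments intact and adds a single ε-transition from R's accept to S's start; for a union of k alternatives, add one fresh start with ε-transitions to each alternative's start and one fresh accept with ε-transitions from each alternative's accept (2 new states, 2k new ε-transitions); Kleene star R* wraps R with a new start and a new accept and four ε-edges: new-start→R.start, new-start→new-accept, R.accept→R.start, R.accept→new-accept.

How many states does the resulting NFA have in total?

Building bottom-up:
Each of the 6 symbol leaves contributes a 2-state fragment.
  ba → 4 states
  (ba)* → 6 states
  b | a → 6 states
  (b | a)* → 8 states
  (ba)*(b | a)* → 14 states
  ((ba)*(b | a)*)* → 16 states
  a | ((ba)*(b | a)*)* | b → 22 states

22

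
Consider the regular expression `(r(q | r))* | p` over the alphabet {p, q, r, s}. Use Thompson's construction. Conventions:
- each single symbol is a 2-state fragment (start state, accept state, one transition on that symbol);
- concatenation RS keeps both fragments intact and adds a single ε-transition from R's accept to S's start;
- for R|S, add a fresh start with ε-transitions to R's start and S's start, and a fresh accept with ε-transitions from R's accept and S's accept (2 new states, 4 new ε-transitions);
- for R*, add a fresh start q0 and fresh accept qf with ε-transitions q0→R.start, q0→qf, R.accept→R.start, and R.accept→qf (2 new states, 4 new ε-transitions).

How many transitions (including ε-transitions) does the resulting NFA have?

Bottom-up over the parse tree:
Each of the 4 symbol leaves contributes 1 transition (1 symbol, 0 ε).
  q | r — 6 transitions (2 symbol, 4 ε)
  r(q | r) — 8 transitions (3 symbol, 5 ε)
  (r(q | r))* — 12 transitions (3 symbol, 9 ε)
  (r(q | r))* | p — 17 transitions (4 symbol, 13 ε)

17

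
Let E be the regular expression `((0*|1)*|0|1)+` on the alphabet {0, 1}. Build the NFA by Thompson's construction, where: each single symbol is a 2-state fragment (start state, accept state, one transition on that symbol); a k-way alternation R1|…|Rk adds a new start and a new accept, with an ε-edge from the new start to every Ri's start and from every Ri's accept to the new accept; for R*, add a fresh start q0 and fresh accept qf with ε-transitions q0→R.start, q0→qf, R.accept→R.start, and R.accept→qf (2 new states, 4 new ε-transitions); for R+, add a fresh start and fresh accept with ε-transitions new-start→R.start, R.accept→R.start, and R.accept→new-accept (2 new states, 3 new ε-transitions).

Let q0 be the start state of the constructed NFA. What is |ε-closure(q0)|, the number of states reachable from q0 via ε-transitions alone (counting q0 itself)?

14

Work bottom-up. For each fragment F, track |ε-closure(F.start)| and whether F's accept lies in that closure (i.e. whether F accepts ε). A single-symbol fragment has closure size 1 and does not accept ε.
  0* → C = 1 (new start) + 1 (body) + 1 (new accept) = 3
  0*|1 → new start ε-reaches every alternative's start; at least one alternative accepts ε, so the union's new accept is reached too: C = 1 + 3 + 1 + 1 = 6
  (0*|1)* → the star's fresh start ε-reaches both the body's start and the fresh accept: C = 2 + 6 = 8
  (0*|1)*|0|1 → new start ε-reaches every alternative's start; at least one alternative accepts ε, so the union's new accept is reached too: C = 1 + 8 + 1 + 1 + 1 = 12
  ((0*|1)*|0|1)+ → new start ε-reaches the body's start; the body's accept is ε-reachable, so the new accept is too: C = 1 + 12 + 1 = 14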